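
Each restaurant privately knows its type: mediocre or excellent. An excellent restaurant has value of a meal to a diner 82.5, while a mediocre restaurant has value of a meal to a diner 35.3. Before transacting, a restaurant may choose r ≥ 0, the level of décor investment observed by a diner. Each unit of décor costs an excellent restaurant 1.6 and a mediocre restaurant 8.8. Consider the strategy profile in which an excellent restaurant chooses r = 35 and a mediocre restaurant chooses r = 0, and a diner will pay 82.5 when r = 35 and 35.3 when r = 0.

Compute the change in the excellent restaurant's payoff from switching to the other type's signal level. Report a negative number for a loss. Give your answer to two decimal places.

8.80

Playing r = 35 the excellent restaurant receives 82.5 − 1.6 × 35 = 26.5.
Deviating to r = 0 yields 35.3 instead.
Gain from deviating: 35.3 − 26.5 = 8.80.
The gain is positive, so the excellent type's incentive-compatibility constraint is violated — this profile is not a separating equilibrium.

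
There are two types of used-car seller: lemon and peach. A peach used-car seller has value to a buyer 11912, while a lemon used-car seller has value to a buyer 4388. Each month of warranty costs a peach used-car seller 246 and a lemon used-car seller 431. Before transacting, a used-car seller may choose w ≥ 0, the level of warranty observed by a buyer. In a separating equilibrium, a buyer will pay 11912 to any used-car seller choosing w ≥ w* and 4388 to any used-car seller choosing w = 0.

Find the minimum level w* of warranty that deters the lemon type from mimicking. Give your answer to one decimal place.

A lemon used-car seller choosing w = 0 receives 4388.
Imitating at w* instead would pay 11912 at cost 431·w*, netting 11912 − 431·w*.
Indifference: 4388 = 11912 − 431·w*, so w* = (11912 − 4388) / 431 ≈ 17.5.
This is the lemon type's binding incentive-compatibility constraint; any w ≥ 17.5 sustains separation on that side.

17.5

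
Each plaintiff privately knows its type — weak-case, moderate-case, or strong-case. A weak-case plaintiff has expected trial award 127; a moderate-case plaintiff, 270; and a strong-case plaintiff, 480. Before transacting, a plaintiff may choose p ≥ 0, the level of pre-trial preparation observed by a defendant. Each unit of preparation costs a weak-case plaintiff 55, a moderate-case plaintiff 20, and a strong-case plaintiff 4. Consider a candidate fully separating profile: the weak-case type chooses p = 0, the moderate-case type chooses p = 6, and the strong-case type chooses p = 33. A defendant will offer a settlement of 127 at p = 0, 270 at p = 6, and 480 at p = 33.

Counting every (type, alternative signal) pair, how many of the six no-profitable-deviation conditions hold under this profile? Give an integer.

6

Moderate-case (own payoff 270 − 20×6 = 150): to p=0 gives 127 → no gain ✓; to p=33 gives 480 − 20×33 = -180 → no gain ✓.
Weak-case (own payoff 127): to p=6 gives 270 − 55×6 = -60 → no gain ✓; to p=33 gives 480 − 55×33 = -1335 → no gain ✓.
Strong-case (own payoff 480 − 4×33 = 348): to p=0 gives 127 → no gain ✓; to p=6 gives 270 − 4×6 = 246 → no gain ✓.
6 of the 6 constraints hold; this profile is a separating equilibrium.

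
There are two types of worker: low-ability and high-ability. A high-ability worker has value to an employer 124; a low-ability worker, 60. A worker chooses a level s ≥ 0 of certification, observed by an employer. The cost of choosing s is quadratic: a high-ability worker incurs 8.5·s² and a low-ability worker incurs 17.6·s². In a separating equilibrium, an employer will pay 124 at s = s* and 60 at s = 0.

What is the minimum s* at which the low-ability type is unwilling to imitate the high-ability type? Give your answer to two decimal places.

1.91

The low-ability type at s = 0 receives 60; imitating at s* yields 124 − 17.6·s*².
Indifference: 60 = 124 − 17.6·s*², so s*² = (124 − 60) / 17.6 ≈ 3.6364.
s* = √3.6364 ≈ 1.91.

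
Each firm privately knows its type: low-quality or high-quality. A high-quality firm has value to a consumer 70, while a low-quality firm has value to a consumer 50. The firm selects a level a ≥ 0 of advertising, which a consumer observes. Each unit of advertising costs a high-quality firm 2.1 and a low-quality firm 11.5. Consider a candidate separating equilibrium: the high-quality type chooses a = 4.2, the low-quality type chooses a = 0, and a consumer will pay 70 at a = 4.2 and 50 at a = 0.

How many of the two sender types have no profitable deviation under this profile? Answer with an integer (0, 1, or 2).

2

Low-quality type: stay at 0 → 50; mimic → 70 − 11.5 × 4.2 = 21.7. IC holds (50 ≥ 21.7).
High-quality type: signal → 70 − 2.1 × 4.2 = 61.18; deviate to 0 → 50. IC holds (61.18 ≥ 50).
2 of 2 constraints hold, so this is a separating equilibrium.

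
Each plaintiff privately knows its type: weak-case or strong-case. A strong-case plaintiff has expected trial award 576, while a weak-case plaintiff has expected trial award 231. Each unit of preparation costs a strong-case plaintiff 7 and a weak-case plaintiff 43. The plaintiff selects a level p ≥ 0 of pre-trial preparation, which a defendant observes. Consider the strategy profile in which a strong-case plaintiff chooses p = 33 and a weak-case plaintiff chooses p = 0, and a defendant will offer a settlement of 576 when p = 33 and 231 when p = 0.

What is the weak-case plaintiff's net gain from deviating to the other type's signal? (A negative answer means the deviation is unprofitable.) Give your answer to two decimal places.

-1074.00

Playing p = 0 the weak-case plaintiff receives 231.
Deviating to p = 33 brings payment 576 at cost 43 × 33 = 1419, netting -843.
Gain from deviating: -843 − 231 = -1074.00.
The gain is negative, so the weak-case type's incentive-compatibility constraint is satisfied.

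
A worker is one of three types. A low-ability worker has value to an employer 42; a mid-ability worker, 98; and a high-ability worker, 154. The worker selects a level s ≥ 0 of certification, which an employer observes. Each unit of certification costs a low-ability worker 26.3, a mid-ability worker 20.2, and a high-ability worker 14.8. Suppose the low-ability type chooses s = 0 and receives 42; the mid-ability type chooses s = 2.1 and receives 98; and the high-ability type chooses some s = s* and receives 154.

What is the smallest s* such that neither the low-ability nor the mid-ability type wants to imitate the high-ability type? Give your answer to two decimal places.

4.87

Low-ability type (on-path payoff 42) won't mimic when 42 ≥ 154 − 26.3·s*, i.e. s* ≥ 4.26.
Mid-ability type (on-path payoff 98 − 20.2×2.1 = 55.58) won't mimic when 55.58 ≥ 154 − 20.2·s*, i.e. s* ≥ 4.87.
Both must hold, so s* = max(4.26, 4.87) = 4.87. The mid-ability type's constraint binds.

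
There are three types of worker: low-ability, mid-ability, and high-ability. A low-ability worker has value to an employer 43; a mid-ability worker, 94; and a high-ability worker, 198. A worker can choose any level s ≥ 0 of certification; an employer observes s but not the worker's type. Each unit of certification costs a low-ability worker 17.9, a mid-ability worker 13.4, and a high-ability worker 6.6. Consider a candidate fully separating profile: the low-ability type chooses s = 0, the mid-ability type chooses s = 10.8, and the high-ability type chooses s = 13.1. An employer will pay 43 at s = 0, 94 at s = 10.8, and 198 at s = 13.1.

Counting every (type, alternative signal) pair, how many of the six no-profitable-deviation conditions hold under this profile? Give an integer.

High-ability (own payoff 198 − 6.6×13.1 = 111.54): to s=0 gives 43 → no gain ✓; to s=10.8 gives 94 − 6.6×10.8 = 22.72 → no gain ✓.
Mid-ability (own payoff 94 − 13.4×10.8 = -50.72): to s=0 gives 43 → profitable ✗; to s=13.1 gives 198 − 13.4×13.1 = 22.46 → profitable ✗.
Low-ability (own payoff 43): to s=10.8 gives 94 − 17.9×10.8 = -99.32 → no gain ✓; to s=13.1 gives 198 − 17.9×13.1 = -36.49 → no gain ✓.
4 of the 6 constraints hold; not an equilibrium.

4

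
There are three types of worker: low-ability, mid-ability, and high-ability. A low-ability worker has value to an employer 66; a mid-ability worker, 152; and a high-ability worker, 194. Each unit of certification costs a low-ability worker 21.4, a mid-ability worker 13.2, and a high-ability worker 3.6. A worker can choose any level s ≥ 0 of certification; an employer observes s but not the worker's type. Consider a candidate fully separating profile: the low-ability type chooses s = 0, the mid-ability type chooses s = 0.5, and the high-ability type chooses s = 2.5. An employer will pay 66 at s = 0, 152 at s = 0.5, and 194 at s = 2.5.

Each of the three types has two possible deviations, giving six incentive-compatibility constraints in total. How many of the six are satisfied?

3

Low-ability (own payoff 66): to s=0.5 gives 152 − 21.4×0.5 = 141.3 → profitable ✗; to s=2.5 gives 194 − 21.4×2.5 = 140.5 → profitable ✗.
High-ability (own payoff 194 − 3.6×2.5 = 185): to s=0 gives 66 → no gain ✓; to s=0.5 gives 152 − 3.6×0.5 = 150.2 → no gain ✓.
Mid-ability (own payoff 152 − 13.2×0.5 = 145.4): to s=0 gives 66 → no gain ✓; to s=2.5 gives 194 − 13.2×2.5 = 161 → profitable ✗.
3 of the 6 constraints hold; not an equilibrium.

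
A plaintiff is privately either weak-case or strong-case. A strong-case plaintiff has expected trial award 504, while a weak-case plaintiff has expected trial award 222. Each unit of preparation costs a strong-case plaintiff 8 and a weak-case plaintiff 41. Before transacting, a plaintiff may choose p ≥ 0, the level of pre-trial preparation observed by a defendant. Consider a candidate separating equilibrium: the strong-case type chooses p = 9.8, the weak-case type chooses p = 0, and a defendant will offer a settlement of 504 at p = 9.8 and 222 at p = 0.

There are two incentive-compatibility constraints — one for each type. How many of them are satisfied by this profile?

2

Weak-case type: stay at 0 → 222; mimic → 504 − 41 × 9.8 = 102.2. IC holds (222 ≥ 102.2).
Strong-case type: signal → 504 − 8 × 9.8 = 425.6; deviate to 0 → 222. IC holds (425.6 ≥ 222).
2 of 2 constraints hold, so this is a separating equilibrium.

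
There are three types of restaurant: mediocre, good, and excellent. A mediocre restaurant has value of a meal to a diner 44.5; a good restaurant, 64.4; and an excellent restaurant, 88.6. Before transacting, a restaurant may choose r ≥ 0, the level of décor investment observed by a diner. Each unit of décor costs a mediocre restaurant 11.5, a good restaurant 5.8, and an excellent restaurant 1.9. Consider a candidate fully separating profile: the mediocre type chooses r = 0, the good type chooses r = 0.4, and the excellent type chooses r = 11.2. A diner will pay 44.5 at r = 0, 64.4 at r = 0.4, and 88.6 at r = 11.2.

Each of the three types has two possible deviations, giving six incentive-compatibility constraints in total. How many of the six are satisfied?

Good (own payoff 64.4 − 5.8×0.4 = 62.08): to r=0 gives 44.5 → no gain ✓; to r=11.2 gives 88.6 − 5.8×11.2 = 23.64 → no gain ✓.
Mediocre (own payoff 44.5): to r=0.4 gives 64.4 − 11.5×0.4 = 59.8 → profitable ✗; to r=11.2 gives 88.6 − 11.5×11.2 = -40.2 → no gain ✓.
Excellent (own payoff 88.6 − 1.9×11.2 = 67.32): to r=0 gives 44.5 → no gain ✓; to r=0.4 gives 64.4 − 1.9×0.4 = 63.64 → no gain ✓.
5 of the 6 constraints hold; not an equilibrium.

5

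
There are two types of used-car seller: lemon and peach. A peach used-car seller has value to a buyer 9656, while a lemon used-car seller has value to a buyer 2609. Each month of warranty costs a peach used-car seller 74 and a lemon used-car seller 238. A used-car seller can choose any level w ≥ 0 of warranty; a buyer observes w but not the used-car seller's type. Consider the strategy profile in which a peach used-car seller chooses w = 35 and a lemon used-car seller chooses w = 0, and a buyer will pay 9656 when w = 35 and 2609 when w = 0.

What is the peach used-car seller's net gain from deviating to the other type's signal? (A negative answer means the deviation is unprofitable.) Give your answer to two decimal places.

-4457.00

Playing w = 35 the peach used-car seller receives 9656 − 74 × 35 = 7066.
Deviating to w = 0 yields 2609 instead.
Gain from deviating: 2609 − 7066 = -4457.00.
The gain is negative, so the peach type's incentive-compatibility constraint is satisfied.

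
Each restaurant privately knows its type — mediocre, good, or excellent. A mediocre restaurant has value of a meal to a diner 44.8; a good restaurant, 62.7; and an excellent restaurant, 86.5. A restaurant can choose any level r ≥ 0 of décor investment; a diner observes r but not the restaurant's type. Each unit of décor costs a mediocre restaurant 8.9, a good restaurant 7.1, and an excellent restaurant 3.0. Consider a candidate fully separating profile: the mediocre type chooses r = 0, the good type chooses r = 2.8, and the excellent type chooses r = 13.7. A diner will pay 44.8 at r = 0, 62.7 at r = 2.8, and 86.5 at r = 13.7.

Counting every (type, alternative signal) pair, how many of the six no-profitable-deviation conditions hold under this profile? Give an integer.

Mediocre (own payoff 44.8): to r=2.8 gives 62.7 − 8.9×2.8 = 37.78 → no gain ✓; to r=13.7 gives 86.5 − 8.9×13.7 = -35.43 → no gain ✓.
Good (own payoff 62.7 − 7.1×2.8 = 42.82): to r=0 gives 44.8 → profitable ✗; to r=13.7 gives 86.5 − 7.1×13.7 = -10.77 → no gain ✓.
Excellent (own payoff 86.5 − 3.0×13.7 = 45.4): to r=0 gives 44.8 → no gain ✓; to r=2.8 gives 62.7 − 3.0×2.8 = 54.3 → profitable ✗.
4 of the 6 constraints hold; not an equilibrium.

4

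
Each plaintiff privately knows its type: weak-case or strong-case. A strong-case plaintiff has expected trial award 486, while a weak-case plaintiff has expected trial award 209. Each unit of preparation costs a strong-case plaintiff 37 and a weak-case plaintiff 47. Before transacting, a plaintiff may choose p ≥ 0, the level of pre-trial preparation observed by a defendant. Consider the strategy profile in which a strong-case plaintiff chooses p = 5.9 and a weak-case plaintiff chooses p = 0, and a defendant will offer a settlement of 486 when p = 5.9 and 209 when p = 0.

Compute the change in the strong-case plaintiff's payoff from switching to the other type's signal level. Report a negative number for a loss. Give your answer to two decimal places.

Playing p = 5.9 the strong-case plaintiff receives 486 − 37 × 5.9 = 267.7.
Deviating to p = 0 yields 209 instead.
Gain from deviating: 209 − 267.7 = -58.70.
The gain is negative, so the strong-case type's incentive-compatibility constraint is satisfied.

-58.70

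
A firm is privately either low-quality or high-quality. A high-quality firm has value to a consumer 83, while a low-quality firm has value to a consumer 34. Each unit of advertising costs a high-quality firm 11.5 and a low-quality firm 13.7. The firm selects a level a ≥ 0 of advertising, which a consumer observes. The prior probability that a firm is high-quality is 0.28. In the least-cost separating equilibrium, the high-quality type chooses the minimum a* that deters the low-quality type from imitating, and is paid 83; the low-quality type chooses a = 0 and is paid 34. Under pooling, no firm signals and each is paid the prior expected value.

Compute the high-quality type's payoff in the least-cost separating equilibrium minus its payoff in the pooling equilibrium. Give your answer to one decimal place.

Least-cost separating signal: a* solves 34 = 83 − 13.7·a*, so a* = (83 − 34)/13.7 ≈ 3.5766.
High-quality type's separating payoff: 83 − 11.5 × a* = 83 − 11.5 × (83 − 34)/13.7 = 83 − 563.5/13.7 ≈ 41.869.
Pooling payoff: 0.28 × 83 + 0.72 × 34 = 47.72.
Difference: 41.869 − 47.72 = -5.851, i.e. -5.9 to one decimal place.
The high-quality type would prefer the pooling outcome.

-5.9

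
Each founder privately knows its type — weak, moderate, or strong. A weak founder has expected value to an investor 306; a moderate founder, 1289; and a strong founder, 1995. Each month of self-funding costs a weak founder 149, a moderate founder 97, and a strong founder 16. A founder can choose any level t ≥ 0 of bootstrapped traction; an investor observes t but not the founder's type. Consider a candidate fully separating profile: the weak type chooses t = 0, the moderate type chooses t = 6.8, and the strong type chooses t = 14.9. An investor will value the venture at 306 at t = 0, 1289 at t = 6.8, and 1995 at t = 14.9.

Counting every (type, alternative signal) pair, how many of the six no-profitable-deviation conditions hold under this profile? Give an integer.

Weak (own payoff 306): to t=6.8 gives 1289 − 149×6.8 = 275.8 → no gain ✓; to t=14.9 gives 1995 − 149×14.9 = -225.1 → no gain ✓.
Strong (own payoff 1995 − 16×14.9 = 1756.6): to t=0 gives 306 → no gain ✓; to t=6.8 gives 1289 − 16×6.8 = 1180.2 → no gain ✓.
Moderate (own payoff 1289 − 97×6.8 = 629.4): to t=0 gives 306 → no gain ✓; to t=14.9 gives 1995 − 97×14.9 = 549.7 → no gain ✓.
6 of the 6 constraints hold; this profile is a separating equilibrium.

6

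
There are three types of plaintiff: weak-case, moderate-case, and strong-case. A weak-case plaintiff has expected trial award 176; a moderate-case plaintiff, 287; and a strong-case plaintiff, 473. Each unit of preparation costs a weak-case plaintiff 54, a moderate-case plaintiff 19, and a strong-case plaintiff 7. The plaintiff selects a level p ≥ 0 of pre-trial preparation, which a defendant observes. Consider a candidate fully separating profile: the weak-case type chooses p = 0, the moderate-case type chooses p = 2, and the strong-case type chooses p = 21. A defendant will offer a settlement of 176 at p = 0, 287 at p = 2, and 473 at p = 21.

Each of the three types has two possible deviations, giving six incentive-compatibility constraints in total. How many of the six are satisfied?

5

Strong-case (own payoff 473 − 7×21 = 326): to p=0 gives 176 → no gain ✓; to p=2 gives 287 − 7×2 = 273 → no gain ✓.
Moderate-case (own payoff 287 − 19×2 = 249): to p=0 gives 176 → no gain ✓; to p=21 gives 473 − 19×21 = 74 → no gain ✓.
Weak-case (own payoff 176): to p=2 gives 287 − 54×2 = 179 → profitable ✗; to p=21 gives 473 − 54×21 = -661 → no gain ✓.
5 of the 6 constraints hold; not an equilibrium.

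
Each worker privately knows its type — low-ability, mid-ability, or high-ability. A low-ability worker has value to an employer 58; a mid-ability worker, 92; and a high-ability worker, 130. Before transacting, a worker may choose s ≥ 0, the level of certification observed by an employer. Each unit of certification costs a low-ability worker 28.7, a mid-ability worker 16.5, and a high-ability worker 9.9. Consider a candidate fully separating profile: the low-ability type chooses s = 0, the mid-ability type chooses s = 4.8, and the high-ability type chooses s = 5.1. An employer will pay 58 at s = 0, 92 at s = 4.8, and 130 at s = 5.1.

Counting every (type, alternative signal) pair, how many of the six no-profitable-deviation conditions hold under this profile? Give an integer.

4

Mid-ability (own payoff 92 − 16.5×4.8 = 12.8): to s=0 gives 58 → profitable ✗; to s=5.1 gives 130 − 16.5×5.1 = 45.85 → profitable ✗.
Low-ability (own payoff 58): to s=4.8 gives 92 − 28.7×4.8 = -45.76 → no gain ✓; to s=5.1 gives 130 − 28.7×5.1 = -16.37 → no gain ✓.
High-ability (own payoff 130 − 9.9×5.1 = 79.51): to s=0 gives 58 → no gain ✓; to s=4.8 gives 92 − 9.9×4.8 = 44.48 → no gain ✓.
4 of the 6 constraints hold; not an equilibrium.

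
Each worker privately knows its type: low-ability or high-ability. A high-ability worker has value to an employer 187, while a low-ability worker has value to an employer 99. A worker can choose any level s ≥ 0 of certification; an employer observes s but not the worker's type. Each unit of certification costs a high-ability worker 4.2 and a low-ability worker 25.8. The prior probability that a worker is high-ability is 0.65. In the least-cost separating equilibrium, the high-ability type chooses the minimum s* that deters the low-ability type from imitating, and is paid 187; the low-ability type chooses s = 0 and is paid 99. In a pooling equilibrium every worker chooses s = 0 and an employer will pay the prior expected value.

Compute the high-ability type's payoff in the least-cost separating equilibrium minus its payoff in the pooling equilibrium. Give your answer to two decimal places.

16.47

Least-cost separating signal: s* solves 99 = 187 − 25.8·s*, so s* = (187 − 99)/25.8 ≈ 3.4109.
High-ability type's separating payoff: 187 − 4.2 × s* = 187 − 4.2 × (187 − 99)/25.8 = 187 − 369.6/25.8 ≈ 172.6744.
Pooling payoff: 0.65 × 187 + 0.35 × 99 = 156.2.
Difference: 172.6744 − 156.2 = 16.4744, i.e. 16.47 to two decimal places.
The high-ability type prefers to separate.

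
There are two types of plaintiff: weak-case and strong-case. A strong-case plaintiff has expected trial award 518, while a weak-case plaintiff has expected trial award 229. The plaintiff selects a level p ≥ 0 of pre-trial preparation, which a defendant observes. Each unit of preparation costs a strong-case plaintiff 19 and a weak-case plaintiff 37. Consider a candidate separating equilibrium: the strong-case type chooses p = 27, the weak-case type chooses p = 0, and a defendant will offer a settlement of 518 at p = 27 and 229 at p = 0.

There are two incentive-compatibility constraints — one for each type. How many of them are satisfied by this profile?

1

Strong-case type: signal → 518 − 19 × 27 = 5; deviate to 0 → 229. IC fails (5 < 229).
Weak-case type: stay at 0 → 229; mimic → 518 − 37 × 27 = -481. IC holds (229 ≥ -481).
1 of 2 constraints hold, so this profile is not an equilibrium.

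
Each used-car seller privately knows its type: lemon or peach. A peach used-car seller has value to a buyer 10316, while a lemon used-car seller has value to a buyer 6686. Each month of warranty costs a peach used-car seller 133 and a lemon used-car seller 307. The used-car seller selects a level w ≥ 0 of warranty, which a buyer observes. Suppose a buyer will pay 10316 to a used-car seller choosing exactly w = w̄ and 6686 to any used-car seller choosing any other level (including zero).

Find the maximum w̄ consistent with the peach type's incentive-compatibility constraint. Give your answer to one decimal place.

Choosing w̄ yields the peach type 10316 − 133·w̄; choosing zero yields 6686.
The peach type is indifferent at 10316 − 133·w̄ = 6686, i.e. w̄ = (10316 − 6686) / 133 ≈ 27.3.
For any w̄ above 27.3 the peach type would rather pool at zero, so separation collapses.

27.3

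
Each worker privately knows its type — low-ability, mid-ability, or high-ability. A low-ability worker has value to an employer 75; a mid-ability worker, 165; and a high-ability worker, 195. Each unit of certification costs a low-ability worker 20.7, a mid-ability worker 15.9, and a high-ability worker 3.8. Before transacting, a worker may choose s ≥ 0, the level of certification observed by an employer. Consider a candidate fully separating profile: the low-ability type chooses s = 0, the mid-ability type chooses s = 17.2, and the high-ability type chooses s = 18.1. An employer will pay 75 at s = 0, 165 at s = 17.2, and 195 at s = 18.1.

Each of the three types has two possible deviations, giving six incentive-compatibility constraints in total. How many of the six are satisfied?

Low-ability (own payoff 75): to s=17.2 gives 165 − 20.7×17.2 = -191.04 → no gain ✓; to s=18.1 gives 195 − 20.7×18.1 = -179.67 → no gain ✓.
High-ability (own payoff 195 − 3.8×18.1 = 126.22): to s=0 gives 75 → no gain ✓; to s=17.2 gives 165 − 3.8×17.2 = 99.64 → no gain ✓.
Mid-ability (own payoff 165 − 15.9×17.2 = -108.48): to s=0 gives 75 → profitable ✗; to s=18.1 gives 195 − 15.9×18.1 = -92.79 → profitable ✗.
4 of the 6 constraints hold; not an equilibrium.

4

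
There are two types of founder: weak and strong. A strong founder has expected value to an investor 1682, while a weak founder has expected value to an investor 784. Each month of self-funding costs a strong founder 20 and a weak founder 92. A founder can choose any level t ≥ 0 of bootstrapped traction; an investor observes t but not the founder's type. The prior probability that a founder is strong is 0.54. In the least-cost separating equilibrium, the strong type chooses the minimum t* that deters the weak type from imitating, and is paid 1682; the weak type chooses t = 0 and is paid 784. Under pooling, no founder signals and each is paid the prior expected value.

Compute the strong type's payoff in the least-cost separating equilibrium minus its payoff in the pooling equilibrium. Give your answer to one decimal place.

217.9

Least-cost separating signal: t* solves 784 = 1682 − 92·t*, so t* = (1682 − 784)/92 ≈ 9.7609.
Strong type's separating payoff: 1682 − 20 × t* = 1682 − 20 × (1682 − 784)/92 = 1682 − 17960/92 ≈ 1486.783.
Pooling payoff: 0.54 × 1682 + 0.46 × 784 = 1268.92.
Difference: 1486.783 − 1268.92 = 217.863, i.e. 217.9 to one decimal place.
The strong type prefers to separate.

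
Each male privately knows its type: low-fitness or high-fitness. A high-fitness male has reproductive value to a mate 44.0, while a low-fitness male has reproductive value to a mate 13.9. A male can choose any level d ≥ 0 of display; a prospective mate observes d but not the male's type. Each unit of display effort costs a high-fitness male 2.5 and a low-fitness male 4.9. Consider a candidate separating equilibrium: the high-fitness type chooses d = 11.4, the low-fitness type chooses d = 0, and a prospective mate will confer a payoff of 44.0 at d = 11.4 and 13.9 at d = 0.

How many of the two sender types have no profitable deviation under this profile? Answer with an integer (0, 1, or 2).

High-fitness type: signal → 44.0 − 2.5 × 11.4 = 15.5; deviate to 0 → 13.9. IC holds (15.5 ≥ 13.9).
Low-fitness type: stay at 0 → 13.9; mimic → 44.0 − 4.9 × 11.4 = -11.86. IC holds (13.9 ≥ -11.86).
2 of 2 constraints hold, so this is a separating equilibrium.

2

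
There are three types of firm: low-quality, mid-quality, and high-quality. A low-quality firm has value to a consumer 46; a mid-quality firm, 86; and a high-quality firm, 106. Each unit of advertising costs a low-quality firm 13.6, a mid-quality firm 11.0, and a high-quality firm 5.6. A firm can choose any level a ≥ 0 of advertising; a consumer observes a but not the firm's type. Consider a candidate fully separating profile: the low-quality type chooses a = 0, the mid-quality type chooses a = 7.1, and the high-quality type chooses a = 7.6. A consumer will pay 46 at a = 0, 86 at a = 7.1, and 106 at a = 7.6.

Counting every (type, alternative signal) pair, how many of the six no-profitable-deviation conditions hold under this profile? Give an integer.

Mid-quality (own payoff 86 − 11.0×7.1 = 7.9): to a=0 gives 46 → profitable ✗; to a=7.6 gives 106 − 11.0×7.6 = 22.4 → profitable ✗.
Low-quality (own payoff 46): to a=7.1 gives 86 − 13.6×7.1 = -10.56 → no gain ✓; to a=7.6 gives 106 − 13.6×7.6 = 2.64 → no gain ✓.
High-quality (own payoff 106 − 5.6×7.6 = 63.44): to a=0 gives 46 → no gain ✓; to a=7.1 gives 86 − 5.6×7.1 = 46.24 → no gain ✓.
4 of the 6 constraints hold; not an equilibrium.

4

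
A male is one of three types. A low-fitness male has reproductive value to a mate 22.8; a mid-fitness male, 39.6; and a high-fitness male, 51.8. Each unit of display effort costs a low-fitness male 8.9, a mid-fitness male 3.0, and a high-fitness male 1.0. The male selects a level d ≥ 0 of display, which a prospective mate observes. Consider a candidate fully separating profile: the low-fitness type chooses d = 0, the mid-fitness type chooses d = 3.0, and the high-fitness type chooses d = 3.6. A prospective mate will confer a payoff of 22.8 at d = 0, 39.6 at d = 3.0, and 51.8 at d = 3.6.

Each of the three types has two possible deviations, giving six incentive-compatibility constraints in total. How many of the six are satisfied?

5

Low-fitness (own payoff 22.8): to d=3.0 gives 39.6 − 8.9×3.0 = 12.9 → no gain ✓; to d=3.6 gives 51.8 − 8.9×3.6 = 19.76 → no gain ✓.
High-fitness (own payoff 51.8 − 1.0×3.6 = 48.2): to d=0 gives 22.8 → no gain ✓; to d=3.0 gives 39.6 − 1.0×3.0 = 36.6 → no gain ✓.
Mid-fitness (own payoff 39.6 − 3.0×3.0 = 30.6): to d=0 gives 22.8 → no gain ✓; to d=3.6 gives 51.8 − 3.0×3.6 = 41 → profitable ✗.
5 of the 6 constraints hold; not an equilibrium.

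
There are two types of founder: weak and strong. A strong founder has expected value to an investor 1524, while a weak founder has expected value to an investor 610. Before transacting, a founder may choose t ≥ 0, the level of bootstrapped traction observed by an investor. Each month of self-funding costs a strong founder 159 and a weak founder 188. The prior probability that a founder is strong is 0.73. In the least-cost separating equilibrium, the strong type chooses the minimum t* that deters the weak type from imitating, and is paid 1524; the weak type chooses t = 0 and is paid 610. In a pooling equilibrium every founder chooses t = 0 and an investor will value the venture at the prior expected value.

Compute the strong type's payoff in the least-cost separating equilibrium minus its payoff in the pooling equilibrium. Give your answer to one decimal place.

-526.2

Least-cost separating signal: t* solves 610 = 1524 − 188·t*, so t* = (1524 − 610)/188 ≈ 4.8617.
Strong type's separating payoff: 1524 − 159 × t* = 1524 − 159 × (1524 − 610)/188 = 1524 − 145326/188 ≈ 750.989.
Pooling payoff: 0.73 × 1524 + 0.27 × 610 = 1277.22.
Difference: 750.989 − 1277.22 = -526.231, i.e. -526.2 to one decimal place.
The strong type would prefer the pooling outcome.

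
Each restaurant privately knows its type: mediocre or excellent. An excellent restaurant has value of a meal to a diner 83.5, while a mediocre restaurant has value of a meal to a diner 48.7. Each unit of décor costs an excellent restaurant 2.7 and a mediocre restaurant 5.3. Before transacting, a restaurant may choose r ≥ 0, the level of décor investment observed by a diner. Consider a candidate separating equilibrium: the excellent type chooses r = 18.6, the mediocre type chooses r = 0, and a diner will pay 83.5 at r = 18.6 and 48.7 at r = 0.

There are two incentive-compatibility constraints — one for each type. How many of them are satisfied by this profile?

Excellent type: signal → 83.5 − 2.7 × 18.6 = 33.28; deviate to 0 → 48.7. IC fails (33.28 < 48.7).
Mediocre type: stay at 0 → 48.7; mimic → 83.5 − 5.3 × 18.6 = -15.08. IC holds (48.7 ≥ -15.08).
1 of 2 constraints hold, so this profile is not an equilibrium.

1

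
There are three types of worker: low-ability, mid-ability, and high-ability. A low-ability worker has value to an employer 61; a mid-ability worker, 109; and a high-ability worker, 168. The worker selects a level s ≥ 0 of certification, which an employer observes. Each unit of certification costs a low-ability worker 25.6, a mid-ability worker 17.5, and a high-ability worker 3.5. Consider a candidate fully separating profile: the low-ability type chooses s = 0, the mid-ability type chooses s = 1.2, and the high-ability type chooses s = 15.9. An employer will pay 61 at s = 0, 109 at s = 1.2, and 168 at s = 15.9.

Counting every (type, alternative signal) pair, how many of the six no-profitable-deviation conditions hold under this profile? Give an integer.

5

Low-ability (own payoff 61): to s=1.2 gives 109 − 25.6×1.2 = 78.28 → profitable ✗; to s=15.9 gives 168 − 25.6×15.9 = -239.04 → no gain ✓.
Mid-ability (own payoff 109 − 17.5×1.2 = 88): to s=0 gives 61 → no gain ✓; to s=15.9 gives 168 − 17.5×15.9 = -110.25 → no gain ✓.
High-ability (own payoff 168 − 3.5×15.9 = 112.35): to s=0 gives 61 → no gain ✓; to s=1.2 gives 109 − 3.5×1.2 = 104.8 → no gain ✓.
5 of the 6 constraints hold; not an equilibrium.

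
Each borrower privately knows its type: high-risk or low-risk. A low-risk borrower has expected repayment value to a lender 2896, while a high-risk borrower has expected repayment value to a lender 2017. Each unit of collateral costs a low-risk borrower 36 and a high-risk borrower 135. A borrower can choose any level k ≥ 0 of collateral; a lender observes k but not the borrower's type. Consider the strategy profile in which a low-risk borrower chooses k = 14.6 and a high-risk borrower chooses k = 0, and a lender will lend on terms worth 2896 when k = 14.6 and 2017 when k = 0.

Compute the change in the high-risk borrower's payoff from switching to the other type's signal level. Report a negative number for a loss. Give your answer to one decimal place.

-1092.0

Playing k = 0 the high-risk borrower receives 2017.
Deviating to k = 14.6 brings payment 2896 at cost 135 × 14.6 = 1971, netting 925.
Gain from deviating: 925 − 2017 = -1092.0.
The gain is negative, so the high-risk type's incentive-compatibility constraint is satisfied.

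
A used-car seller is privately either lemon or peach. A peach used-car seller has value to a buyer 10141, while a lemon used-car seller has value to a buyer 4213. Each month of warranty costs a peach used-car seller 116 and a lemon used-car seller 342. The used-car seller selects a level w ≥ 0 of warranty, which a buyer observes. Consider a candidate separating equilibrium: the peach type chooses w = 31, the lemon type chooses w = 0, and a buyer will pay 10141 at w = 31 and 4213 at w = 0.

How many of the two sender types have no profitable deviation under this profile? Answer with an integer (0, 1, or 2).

2

Lemon type: stay at 0 → 4213; mimic → 10141 − 342 × 31 = -461. IC holds (4213 ≥ -461).
Peach type: signal → 10141 − 116 × 31 = 6545; deviate to 0 → 4213. IC holds (6545 ≥ 4213).
2 of 2 constraints hold, so this is a separating equilibrium.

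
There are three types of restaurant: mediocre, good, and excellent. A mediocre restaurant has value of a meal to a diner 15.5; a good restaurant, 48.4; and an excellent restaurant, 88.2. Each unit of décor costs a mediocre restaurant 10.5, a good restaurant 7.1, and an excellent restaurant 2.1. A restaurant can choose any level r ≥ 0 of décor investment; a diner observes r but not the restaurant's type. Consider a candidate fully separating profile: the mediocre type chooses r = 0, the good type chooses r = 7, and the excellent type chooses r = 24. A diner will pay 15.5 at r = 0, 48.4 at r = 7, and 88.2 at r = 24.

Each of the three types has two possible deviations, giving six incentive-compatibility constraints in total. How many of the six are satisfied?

5

Excellent (own payoff 88.2 − 2.1×24 = 37.8): to r=0 gives 15.5 → no gain ✓; to r=7 gives 48.4 − 2.1×7 = 33.7 → no gain ✓.
Mediocre (own payoff 15.5): to r=7 gives 48.4 − 10.5×7 = -25.1 → no gain ✓; to r=24 gives 88.2 − 10.5×24 = -163.8 → no gain ✓.
Good (own payoff 48.4 − 7.1×7 = -1.3): to r=0 gives 15.5 → profitable ✗; to r=24 gives 88.2 − 7.1×24 = -82.2 → no gain ✓.
5 of the 6 constraints hold; not an equilibrium.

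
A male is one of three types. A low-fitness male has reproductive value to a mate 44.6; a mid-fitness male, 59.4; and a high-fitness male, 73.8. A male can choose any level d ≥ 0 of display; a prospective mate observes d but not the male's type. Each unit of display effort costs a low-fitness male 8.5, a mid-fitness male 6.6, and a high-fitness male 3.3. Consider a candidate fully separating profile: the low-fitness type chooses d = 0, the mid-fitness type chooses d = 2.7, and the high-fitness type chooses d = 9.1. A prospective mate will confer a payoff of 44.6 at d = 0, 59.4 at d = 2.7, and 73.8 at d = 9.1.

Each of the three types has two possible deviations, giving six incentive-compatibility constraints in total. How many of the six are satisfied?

3

High-fitness (own payoff 73.8 − 3.3×9.1 = 43.77): to d=0 gives 44.6 → profitable ✗; to d=2.7 gives 59.4 − 3.3×2.7 = 50.49 → profitable ✗.
Low-fitness (own payoff 44.6): to d=2.7 gives 59.4 − 8.5×2.7 = 36.45 → no gain ✓; to d=9.1 gives 73.8 − 8.5×9.1 = -3.55 → no gain ✓.
Mid-fitness (own payoff 59.4 − 6.6×2.7 = 41.58): to d=0 gives 44.6 → profitable ✗; to d=9.1 gives 73.8 − 6.6×9.1 = 13.74 → no gain ✓.
3 of the 6 constraints hold; not an equilibrium.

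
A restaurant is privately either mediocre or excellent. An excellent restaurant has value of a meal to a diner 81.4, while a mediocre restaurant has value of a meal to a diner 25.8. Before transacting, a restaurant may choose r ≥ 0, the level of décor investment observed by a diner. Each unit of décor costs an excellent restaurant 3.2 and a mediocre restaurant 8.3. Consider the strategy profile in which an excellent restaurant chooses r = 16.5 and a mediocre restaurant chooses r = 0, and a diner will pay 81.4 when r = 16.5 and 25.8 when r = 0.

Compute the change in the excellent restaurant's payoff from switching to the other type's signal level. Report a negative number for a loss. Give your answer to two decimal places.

-2.80

Playing r = 16.5 the excellent restaurant receives 81.4 − 3.2 × 16.5 = 28.6.
Deviating to r = 0 yields 25.8 instead.
Gain from deviating: 25.8 − 28.6 = -2.80.
The gain is negative, so the excellent type's incentive-compatibility constraint is satisfied.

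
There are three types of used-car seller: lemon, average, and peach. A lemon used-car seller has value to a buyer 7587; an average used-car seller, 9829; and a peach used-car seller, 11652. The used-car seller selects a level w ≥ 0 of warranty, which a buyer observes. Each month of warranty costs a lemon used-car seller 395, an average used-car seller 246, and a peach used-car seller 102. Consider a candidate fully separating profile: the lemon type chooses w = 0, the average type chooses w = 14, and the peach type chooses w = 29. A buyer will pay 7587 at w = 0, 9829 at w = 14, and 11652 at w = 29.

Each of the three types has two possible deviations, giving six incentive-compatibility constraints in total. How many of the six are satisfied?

Average (own payoff 9829 − 246×14 = 6385): to w=0 gives 7587 → profitable ✗; to w=29 gives 11652 − 246×29 = 4518 → no gain ✓.
Peach (own payoff 11652 − 102×29 = 8694): to w=0 gives 7587 → no gain ✓; to w=14 gives 9829 − 102×14 = 8401 → no gain ✓.
Lemon (own payoff 7587): to w=14 gives 9829 − 395×14 = 4299 → no gain ✓; to w=29 gives 11652 − 395×29 = 197 → no gain ✓.
5 of the 6 constraints hold; not an equilibrium.

5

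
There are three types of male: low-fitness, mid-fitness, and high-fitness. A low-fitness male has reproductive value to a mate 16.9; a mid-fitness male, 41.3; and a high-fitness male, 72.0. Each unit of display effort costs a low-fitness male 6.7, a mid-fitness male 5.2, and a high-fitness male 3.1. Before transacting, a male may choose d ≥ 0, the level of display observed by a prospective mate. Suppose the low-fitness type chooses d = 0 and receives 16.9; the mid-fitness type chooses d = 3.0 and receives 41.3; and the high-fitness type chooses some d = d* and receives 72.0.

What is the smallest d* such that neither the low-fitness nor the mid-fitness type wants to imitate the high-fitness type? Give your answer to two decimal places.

Mid-fitness type (on-path payoff 41.3 − 5.2×3.0 = 25.7) won't mimic when 25.7 ≥ 72.0 − 5.2·d*, i.e. d* ≥ 8.90.
Low-fitness type (on-path payoff 16.9) won't mimic when 16.9 ≥ 72.0 − 6.7·d*, i.e. d* ≥ 8.22.
Both must hold, so d* = max(8.22, 8.90) = 8.90. The mid-fitness type's constraint binds.

8.90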